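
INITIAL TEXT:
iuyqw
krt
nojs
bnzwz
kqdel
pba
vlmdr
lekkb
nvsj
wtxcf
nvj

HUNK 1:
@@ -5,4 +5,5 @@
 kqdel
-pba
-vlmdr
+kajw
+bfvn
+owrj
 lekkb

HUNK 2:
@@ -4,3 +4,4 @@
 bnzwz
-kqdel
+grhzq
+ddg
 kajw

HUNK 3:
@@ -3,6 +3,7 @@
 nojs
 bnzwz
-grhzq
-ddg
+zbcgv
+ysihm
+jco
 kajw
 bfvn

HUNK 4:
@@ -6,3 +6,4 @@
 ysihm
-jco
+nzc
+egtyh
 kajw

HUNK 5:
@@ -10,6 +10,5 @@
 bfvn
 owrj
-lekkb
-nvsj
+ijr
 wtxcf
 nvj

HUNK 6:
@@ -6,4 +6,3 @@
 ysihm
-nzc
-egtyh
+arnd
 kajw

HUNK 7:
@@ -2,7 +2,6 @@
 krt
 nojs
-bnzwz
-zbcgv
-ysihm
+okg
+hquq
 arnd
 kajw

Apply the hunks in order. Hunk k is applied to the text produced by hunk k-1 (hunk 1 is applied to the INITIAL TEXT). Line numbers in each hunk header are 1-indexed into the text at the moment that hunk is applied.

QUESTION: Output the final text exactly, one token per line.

Hunk 1: at line 5 remove [pba,vlmdr] add [kajw,bfvn,owrj] -> 12 lines: iuyqw krt nojs bnzwz kqdel kajw bfvn owrj lekkb nvsj wtxcf nvj
Hunk 2: at line 4 remove [kqdel] add [grhzq,ddg] -> 13 lines: iuyqw krt nojs bnzwz grhzq ddg kajw bfvn owrj lekkb nvsj wtxcf nvj
Hunk 3: at line 3 remove [grhzq,ddg] add [zbcgv,ysihm,jco] -> 14 lines: iuyqw krt nojs bnzwz zbcgv ysihm jco kajw bfvn owrj lekkb nvsj wtxcf nvj
Hunk 4: at line 6 remove [jco] add [nzc,egtyh] -> 15 lines: iuyqw krt nojs bnzwz zbcgv ysihm nzc egtyh kajw bfvn owrj lekkb nvsj wtxcf nvj
Hunk 5: at line 10 remove [lekkb,nvsj] add [ijr] -> 14 lines: iuyqw krt nojs bnzwz zbcgv ysihm nzc egtyh kajw bfvn owrj ijr wtxcf nvj
Hunk 6: at line 6 remove [nzc,egtyh] add [arnd] -> 13 lines: iuyqw krt nojs bnzwz zbcgv ysihm arnd kajw bfvn owrj ijr wtxcf nvj
Hunk 7: at line 2 remove [bnzwz,zbcgv,ysihm] add [okg,hquq] -> 12 lines: iuyqw krt nojs okg hquq arnd kajw bfvn owrj ijr wtxcf nvj

Answer: iuyqw
krt
nojs
okg
hquq
arnd
kajw
bfvn
owrj
ijr
wtxcf
nvj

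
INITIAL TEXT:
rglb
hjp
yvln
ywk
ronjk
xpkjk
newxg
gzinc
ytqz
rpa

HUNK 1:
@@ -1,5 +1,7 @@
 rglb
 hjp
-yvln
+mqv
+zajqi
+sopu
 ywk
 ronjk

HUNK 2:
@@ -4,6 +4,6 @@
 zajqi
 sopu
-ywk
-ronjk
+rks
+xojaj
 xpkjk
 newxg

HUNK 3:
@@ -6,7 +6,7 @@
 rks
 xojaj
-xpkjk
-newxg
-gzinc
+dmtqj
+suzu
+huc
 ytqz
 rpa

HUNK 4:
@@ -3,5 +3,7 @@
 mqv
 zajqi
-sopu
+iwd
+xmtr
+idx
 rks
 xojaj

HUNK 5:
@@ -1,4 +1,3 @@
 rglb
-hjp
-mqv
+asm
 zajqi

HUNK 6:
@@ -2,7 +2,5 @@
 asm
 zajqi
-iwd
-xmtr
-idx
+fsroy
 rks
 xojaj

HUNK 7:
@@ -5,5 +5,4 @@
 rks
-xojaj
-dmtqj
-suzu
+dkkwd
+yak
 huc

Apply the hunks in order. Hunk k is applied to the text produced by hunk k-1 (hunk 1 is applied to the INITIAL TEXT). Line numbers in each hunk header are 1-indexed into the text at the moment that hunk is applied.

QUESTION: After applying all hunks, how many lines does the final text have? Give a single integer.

Hunk 1: at line 1 remove [yvln] add [mqv,zajqi,sopu] -> 12 lines: rglb hjp mqv zajqi sopu ywk ronjk xpkjk newxg gzinc ytqz rpa
Hunk 2: at line 4 remove [ywk,ronjk] add [rks,xojaj] -> 12 lines: rglb hjp mqv zajqi sopu rks xojaj xpkjk newxg gzinc ytqz rpa
Hunk 3: at line 6 remove [xpkjk,newxg,gzinc] add [dmtqj,suzu,huc] -> 12 lines: rglb hjp mqv zajqi sopu rks xojaj dmtqj suzu huc ytqz rpa
Hunk 4: at line 3 remove [sopu] add [iwd,xmtr,idx] -> 14 lines: rglb hjp mqv zajqi iwd xmtr idx rks xojaj dmtqj suzu huc ytqz rpa
Hunk 5: at line 1 remove [hjp,mqv] add [asm] -> 13 lines: rglb asm zajqi iwd xmtr idx rks xojaj dmtqj suzu huc ytqz rpa
Hunk 6: at line 2 remove [iwd,xmtr,idx] add [fsroy] -> 11 lines: rglb asm zajqi fsroy rks xojaj dmtqj suzu huc ytqz rpa
Hunk 7: at line 5 remove [xojaj,dmtqj,suzu] add [dkkwd,yak] -> 10 lines: rglb asm zajqi fsroy rks dkkwd yak huc ytqz rpa
Final line count: 10

Answer: 10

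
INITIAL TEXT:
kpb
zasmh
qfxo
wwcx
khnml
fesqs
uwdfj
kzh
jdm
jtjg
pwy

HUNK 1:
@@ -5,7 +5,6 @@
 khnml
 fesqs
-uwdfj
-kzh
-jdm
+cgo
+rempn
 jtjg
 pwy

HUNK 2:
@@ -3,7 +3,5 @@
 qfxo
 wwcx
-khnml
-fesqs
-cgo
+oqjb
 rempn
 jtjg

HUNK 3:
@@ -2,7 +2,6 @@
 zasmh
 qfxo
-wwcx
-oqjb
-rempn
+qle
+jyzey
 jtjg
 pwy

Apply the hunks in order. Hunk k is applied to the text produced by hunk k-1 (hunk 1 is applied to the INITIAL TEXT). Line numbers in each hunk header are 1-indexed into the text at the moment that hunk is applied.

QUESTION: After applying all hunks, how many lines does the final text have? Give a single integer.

Hunk 1: at line 5 remove [uwdfj,kzh,jdm] add [cgo,rempn] -> 10 lines: kpb zasmh qfxo wwcx khnml fesqs cgo rempn jtjg pwy
Hunk 2: at line 3 remove [khnml,fesqs,cgo] add [oqjb] -> 8 lines: kpb zasmh qfxo wwcx oqjb rempn jtjg pwy
Hunk 3: at line 2 remove [wwcx,oqjb,rempn] add [qle,jyzey] -> 7 lines: kpb zasmh qfxo qle jyzey jtjg pwy
Final line count: 7

Answer: 7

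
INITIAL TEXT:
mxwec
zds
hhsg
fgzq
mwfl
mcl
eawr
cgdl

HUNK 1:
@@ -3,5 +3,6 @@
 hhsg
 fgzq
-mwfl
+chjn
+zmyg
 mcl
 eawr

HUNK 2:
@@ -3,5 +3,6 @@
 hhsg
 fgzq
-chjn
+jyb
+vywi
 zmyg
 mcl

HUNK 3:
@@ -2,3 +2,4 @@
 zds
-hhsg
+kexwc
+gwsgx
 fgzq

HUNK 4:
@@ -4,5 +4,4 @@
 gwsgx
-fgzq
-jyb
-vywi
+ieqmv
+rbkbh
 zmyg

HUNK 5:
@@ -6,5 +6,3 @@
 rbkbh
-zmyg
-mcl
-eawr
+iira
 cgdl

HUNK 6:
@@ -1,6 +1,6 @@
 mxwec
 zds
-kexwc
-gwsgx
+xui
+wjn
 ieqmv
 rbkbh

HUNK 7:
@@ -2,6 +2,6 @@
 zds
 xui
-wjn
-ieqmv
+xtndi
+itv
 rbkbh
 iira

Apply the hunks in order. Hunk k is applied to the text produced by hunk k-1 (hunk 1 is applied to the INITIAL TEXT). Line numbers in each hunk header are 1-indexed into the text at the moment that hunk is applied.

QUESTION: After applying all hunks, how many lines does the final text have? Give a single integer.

Hunk 1: at line 3 remove [mwfl] add [chjn,zmyg] -> 9 lines: mxwec zds hhsg fgzq chjn zmyg mcl eawr cgdl
Hunk 2: at line 3 remove [chjn] add [jyb,vywi] -> 10 lines: mxwec zds hhsg fgzq jyb vywi zmyg mcl eawr cgdl
Hunk 3: at line 2 remove [hhsg] add [kexwc,gwsgx] -> 11 lines: mxwec zds kexwc gwsgx fgzq jyb vywi zmyg mcl eawr cgdl
Hunk 4: at line 4 remove [fgzq,jyb,vywi] add [ieqmv,rbkbh] -> 10 lines: mxwec zds kexwc gwsgx ieqmv rbkbh zmyg mcl eawr cgdl
Hunk 5: at line 6 remove [zmyg,mcl,eawr] add [iira] -> 8 lines: mxwec zds kexwc gwsgx ieqmv rbkbh iira cgdl
Hunk 6: at line 1 remove [kexwc,gwsgx] add [xui,wjn] -> 8 lines: mxwec zds xui wjn ieqmv rbkbh iira cgdl
Hunk 7: at line 2 remove [wjn,ieqmv] add [xtndi,itv] -> 8 lines: mxwec zds xui xtndi itv rbkbh iira cgdl
Final line count: 8

Answer: 8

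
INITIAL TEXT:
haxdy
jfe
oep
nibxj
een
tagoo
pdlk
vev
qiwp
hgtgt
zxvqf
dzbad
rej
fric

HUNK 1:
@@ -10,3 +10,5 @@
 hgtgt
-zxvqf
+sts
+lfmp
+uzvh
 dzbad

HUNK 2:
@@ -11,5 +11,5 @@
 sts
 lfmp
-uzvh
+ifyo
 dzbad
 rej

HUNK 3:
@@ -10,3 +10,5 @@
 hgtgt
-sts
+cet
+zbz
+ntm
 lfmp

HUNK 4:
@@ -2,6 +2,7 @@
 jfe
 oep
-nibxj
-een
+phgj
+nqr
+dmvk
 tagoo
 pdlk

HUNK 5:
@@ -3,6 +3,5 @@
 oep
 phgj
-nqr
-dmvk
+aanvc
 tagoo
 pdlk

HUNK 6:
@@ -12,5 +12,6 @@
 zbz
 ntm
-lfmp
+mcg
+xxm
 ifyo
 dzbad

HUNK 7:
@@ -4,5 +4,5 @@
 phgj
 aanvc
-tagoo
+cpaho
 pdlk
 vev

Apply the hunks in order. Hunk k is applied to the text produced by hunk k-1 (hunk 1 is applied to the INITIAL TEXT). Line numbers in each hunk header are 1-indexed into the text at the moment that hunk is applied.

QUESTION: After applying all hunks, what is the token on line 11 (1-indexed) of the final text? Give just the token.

Hunk 1: at line 10 remove [zxvqf] add [sts,lfmp,uzvh] -> 16 lines: haxdy jfe oep nibxj een tagoo pdlk vev qiwp hgtgt sts lfmp uzvh dzbad rej fric
Hunk 2: at line 11 remove [uzvh] add [ifyo] -> 16 lines: haxdy jfe oep nibxj een tagoo pdlk vev qiwp hgtgt sts lfmp ifyo dzbad rej fric
Hunk 3: at line 10 remove [sts] add [cet,zbz,ntm] -> 18 lines: haxdy jfe oep nibxj een tagoo pdlk vev qiwp hgtgt cet zbz ntm lfmp ifyo dzbad rej fric
Hunk 4: at line 2 remove [nibxj,een] add [phgj,nqr,dmvk] -> 19 lines: haxdy jfe oep phgj nqr dmvk tagoo pdlk vev qiwp hgtgt cet zbz ntm lfmp ifyo dzbad rej fric
Hunk 5: at line 3 remove [nqr,dmvk] add [aanvc] -> 18 lines: haxdy jfe oep phgj aanvc tagoo pdlk vev qiwp hgtgt cet zbz ntm lfmp ifyo dzbad rej fric
Hunk 6: at line 12 remove [lfmp] add [mcg,xxm] -> 19 lines: haxdy jfe oep phgj aanvc tagoo pdlk vev qiwp hgtgt cet zbz ntm mcg xxm ifyo dzbad rej fric
Hunk 7: at line 4 remove [tagoo] add [cpaho] -> 19 lines: haxdy jfe oep phgj aanvc cpaho pdlk vev qiwp hgtgt cet zbz ntm mcg xxm ifyo dzbad rej fric
Final line 11: cet

Answer: cet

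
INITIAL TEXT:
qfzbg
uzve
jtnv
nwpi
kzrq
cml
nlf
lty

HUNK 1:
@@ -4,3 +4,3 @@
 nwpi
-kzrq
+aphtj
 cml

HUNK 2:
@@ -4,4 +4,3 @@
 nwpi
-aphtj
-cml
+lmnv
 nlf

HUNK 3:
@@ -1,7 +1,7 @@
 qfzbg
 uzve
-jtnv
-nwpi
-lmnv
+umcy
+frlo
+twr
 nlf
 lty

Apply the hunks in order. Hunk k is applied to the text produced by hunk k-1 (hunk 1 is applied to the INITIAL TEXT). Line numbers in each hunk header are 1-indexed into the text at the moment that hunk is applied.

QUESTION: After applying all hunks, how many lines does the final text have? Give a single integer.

Answer: 7

Derivation:
Hunk 1: at line 4 remove [kzrq] add [aphtj] -> 8 lines: qfzbg uzve jtnv nwpi aphtj cml nlf lty
Hunk 2: at line 4 remove [aphtj,cml] add [lmnv] -> 7 lines: qfzbg uzve jtnv nwpi lmnv nlf lty
Hunk 3: at line 1 remove [jtnv,nwpi,lmnv] add [umcy,frlo,twr] -> 7 lines: qfzbg uzve umcy frlo twr nlf lty
Final line count: 7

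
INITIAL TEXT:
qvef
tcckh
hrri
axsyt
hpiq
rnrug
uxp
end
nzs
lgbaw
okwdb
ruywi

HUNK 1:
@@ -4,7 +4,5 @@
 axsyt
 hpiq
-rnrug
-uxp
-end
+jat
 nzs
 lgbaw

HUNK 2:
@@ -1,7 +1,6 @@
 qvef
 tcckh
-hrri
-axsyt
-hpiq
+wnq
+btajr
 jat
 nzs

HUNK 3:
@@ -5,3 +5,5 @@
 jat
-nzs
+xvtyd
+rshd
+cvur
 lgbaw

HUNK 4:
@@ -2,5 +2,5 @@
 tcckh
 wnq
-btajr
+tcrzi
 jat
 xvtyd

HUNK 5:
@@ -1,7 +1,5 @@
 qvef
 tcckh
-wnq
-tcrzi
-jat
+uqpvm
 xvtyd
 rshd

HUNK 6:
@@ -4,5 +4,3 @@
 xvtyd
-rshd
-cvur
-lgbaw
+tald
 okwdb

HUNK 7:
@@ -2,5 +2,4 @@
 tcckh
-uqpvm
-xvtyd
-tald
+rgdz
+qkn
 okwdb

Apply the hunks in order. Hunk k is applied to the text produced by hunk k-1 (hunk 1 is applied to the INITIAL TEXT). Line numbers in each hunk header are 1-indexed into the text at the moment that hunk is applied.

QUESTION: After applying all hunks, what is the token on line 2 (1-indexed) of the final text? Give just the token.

Answer: tcckh

Derivation:
Hunk 1: at line 4 remove [rnrug,uxp,end] add [jat] -> 10 lines: qvef tcckh hrri axsyt hpiq jat nzs lgbaw okwdb ruywi
Hunk 2: at line 1 remove [hrri,axsyt,hpiq] add [wnq,btajr] -> 9 lines: qvef tcckh wnq btajr jat nzs lgbaw okwdb ruywi
Hunk 3: at line 5 remove [nzs] add [xvtyd,rshd,cvur] -> 11 lines: qvef tcckh wnq btajr jat xvtyd rshd cvur lgbaw okwdb ruywi
Hunk 4: at line 2 remove [btajr] add [tcrzi] -> 11 lines: qvef tcckh wnq tcrzi jat xvtyd rshd cvur lgbaw okwdb ruywi
Hunk 5: at line 1 remove [wnq,tcrzi,jat] add [uqpvm] -> 9 lines: qvef tcckh uqpvm xvtyd rshd cvur lgbaw okwdb ruywi
Hunk 6: at line 4 remove [rshd,cvur,lgbaw] add [tald] -> 7 lines: qvef tcckh uqpvm xvtyd tald okwdb ruywi
Hunk 7: at line 2 remove [uqpvm,xvtyd,tald] add [rgdz,qkn] -> 6 lines: qvef tcckh rgdz qkn okwdb ruywi
Final line 2: tcckh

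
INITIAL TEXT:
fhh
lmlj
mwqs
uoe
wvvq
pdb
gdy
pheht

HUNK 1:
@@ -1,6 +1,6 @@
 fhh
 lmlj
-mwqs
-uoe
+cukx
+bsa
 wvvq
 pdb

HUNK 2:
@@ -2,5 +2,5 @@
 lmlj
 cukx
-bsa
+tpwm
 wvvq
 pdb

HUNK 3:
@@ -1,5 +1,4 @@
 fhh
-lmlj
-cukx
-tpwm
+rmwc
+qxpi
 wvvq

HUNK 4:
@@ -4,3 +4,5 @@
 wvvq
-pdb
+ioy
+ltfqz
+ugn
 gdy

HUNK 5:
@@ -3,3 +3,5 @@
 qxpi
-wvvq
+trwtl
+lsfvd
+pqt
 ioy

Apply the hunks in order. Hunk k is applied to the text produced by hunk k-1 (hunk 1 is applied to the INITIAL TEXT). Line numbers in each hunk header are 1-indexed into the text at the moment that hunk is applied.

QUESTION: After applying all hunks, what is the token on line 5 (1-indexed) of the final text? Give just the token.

Answer: lsfvd

Derivation:
Hunk 1: at line 1 remove [mwqs,uoe] add [cukx,bsa] -> 8 lines: fhh lmlj cukx bsa wvvq pdb gdy pheht
Hunk 2: at line 2 remove [bsa] add [tpwm] -> 8 lines: fhh lmlj cukx tpwm wvvq pdb gdy pheht
Hunk 3: at line 1 remove [lmlj,cukx,tpwm] add [rmwc,qxpi] -> 7 lines: fhh rmwc qxpi wvvq pdb gdy pheht
Hunk 4: at line 4 remove [pdb] add [ioy,ltfqz,ugn] -> 9 lines: fhh rmwc qxpi wvvq ioy ltfqz ugn gdy pheht
Hunk 5: at line 3 remove [wvvq] add [trwtl,lsfvd,pqt] -> 11 lines: fhh rmwc qxpi trwtl lsfvd pqt ioy ltfqz ugn gdy pheht
Final line 5: lsfvd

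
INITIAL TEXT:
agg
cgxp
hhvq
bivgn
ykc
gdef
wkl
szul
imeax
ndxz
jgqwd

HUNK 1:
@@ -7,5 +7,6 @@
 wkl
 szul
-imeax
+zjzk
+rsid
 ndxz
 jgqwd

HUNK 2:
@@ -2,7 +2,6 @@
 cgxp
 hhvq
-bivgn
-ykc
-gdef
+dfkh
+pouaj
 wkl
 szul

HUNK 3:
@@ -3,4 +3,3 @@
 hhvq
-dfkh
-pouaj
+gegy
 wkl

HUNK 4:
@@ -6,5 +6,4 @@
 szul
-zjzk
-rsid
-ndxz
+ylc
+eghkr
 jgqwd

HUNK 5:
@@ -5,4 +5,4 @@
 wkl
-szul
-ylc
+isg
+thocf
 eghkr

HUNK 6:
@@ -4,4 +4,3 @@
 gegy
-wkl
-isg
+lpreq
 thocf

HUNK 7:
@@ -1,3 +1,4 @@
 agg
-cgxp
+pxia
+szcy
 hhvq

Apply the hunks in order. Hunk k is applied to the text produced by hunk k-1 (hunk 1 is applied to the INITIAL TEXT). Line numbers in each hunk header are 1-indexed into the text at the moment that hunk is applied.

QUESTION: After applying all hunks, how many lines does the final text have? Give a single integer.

Answer: 9

Derivation:
Hunk 1: at line 7 remove [imeax] add [zjzk,rsid] -> 12 lines: agg cgxp hhvq bivgn ykc gdef wkl szul zjzk rsid ndxz jgqwd
Hunk 2: at line 2 remove [bivgn,ykc,gdef] add [dfkh,pouaj] -> 11 lines: agg cgxp hhvq dfkh pouaj wkl szul zjzk rsid ndxz jgqwd
Hunk 3: at line 3 remove [dfkh,pouaj] add [gegy] -> 10 lines: agg cgxp hhvq gegy wkl szul zjzk rsid ndxz jgqwd
Hunk 4: at line 6 remove [zjzk,rsid,ndxz] add [ylc,eghkr] -> 9 lines: agg cgxp hhvq gegy wkl szul ylc eghkr jgqwd
Hunk 5: at line 5 remove [szul,ylc] add [isg,thocf] -> 9 lines: agg cgxp hhvq gegy wkl isg thocf eghkr jgqwd
Hunk 6: at line 4 remove [wkl,isg] add [lpreq] -> 8 lines: agg cgxp hhvq gegy lpreq thocf eghkr jgqwd
Hunk 7: at line 1 remove [cgxp] add [pxia,szcy] -> 9 lines: agg pxia szcy hhvq gegy lpreq thocf eghkr jgqwd
Final line count: 9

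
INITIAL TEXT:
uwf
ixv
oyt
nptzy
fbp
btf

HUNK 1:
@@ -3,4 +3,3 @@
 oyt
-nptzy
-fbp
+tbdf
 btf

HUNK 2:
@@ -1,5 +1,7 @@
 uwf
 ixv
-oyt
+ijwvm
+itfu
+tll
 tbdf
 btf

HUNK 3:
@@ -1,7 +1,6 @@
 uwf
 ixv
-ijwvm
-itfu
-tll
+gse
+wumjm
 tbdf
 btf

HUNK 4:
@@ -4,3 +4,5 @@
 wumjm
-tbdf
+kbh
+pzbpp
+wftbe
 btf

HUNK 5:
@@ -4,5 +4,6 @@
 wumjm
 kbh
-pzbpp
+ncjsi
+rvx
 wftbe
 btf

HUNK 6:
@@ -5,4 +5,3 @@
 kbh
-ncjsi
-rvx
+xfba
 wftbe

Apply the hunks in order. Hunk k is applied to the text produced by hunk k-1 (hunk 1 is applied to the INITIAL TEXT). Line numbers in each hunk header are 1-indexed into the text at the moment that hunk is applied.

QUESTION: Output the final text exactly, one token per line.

Answer: uwf
ixv
gse
wumjm
kbh
xfba
wftbe
btf

Derivation:
Hunk 1: at line 3 remove [nptzy,fbp] add [tbdf] -> 5 lines: uwf ixv oyt tbdf btf
Hunk 2: at line 1 remove [oyt] add [ijwvm,itfu,tll] -> 7 lines: uwf ixv ijwvm itfu tll tbdf btf
Hunk 3: at line 1 remove [ijwvm,itfu,tll] add [gse,wumjm] -> 6 lines: uwf ixv gse wumjm tbdf btf
Hunk 4: at line 4 remove [tbdf] add [kbh,pzbpp,wftbe] -> 8 lines: uwf ixv gse wumjm kbh pzbpp wftbe btf
Hunk 5: at line 4 remove [pzbpp] add [ncjsi,rvx] -> 9 lines: uwf ixv gse wumjm kbh ncjsi rvx wftbe btf
Hunk 6: at line 5 remove [ncjsi,rvx] add [xfba] -> 8 lines: uwf ixv gse wumjm kbh xfba wftbe btf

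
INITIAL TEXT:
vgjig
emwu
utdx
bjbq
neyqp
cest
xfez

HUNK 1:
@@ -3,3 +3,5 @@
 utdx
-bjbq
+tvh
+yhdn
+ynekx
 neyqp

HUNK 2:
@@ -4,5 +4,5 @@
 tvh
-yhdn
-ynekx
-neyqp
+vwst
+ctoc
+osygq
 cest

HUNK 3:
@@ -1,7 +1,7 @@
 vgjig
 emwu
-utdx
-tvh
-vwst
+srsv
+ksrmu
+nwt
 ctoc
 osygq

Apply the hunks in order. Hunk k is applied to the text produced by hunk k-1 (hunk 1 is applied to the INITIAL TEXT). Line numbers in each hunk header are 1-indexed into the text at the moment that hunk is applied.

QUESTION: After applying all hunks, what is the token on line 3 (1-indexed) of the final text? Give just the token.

Hunk 1: at line 3 remove [bjbq] add [tvh,yhdn,ynekx] -> 9 lines: vgjig emwu utdx tvh yhdn ynekx neyqp cest xfez
Hunk 2: at line 4 remove [yhdn,ynekx,neyqp] add [vwst,ctoc,osygq] -> 9 lines: vgjig emwu utdx tvh vwst ctoc osygq cest xfez
Hunk 3: at line 1 remove [utdx,tvh,vwst] add [srsv,ksrmu,nwt] -> 9 lines: vgjig emwu srsv ksrmu nwt ctoc osygq cest xfez
Final line 3: srsv

Answer: srsv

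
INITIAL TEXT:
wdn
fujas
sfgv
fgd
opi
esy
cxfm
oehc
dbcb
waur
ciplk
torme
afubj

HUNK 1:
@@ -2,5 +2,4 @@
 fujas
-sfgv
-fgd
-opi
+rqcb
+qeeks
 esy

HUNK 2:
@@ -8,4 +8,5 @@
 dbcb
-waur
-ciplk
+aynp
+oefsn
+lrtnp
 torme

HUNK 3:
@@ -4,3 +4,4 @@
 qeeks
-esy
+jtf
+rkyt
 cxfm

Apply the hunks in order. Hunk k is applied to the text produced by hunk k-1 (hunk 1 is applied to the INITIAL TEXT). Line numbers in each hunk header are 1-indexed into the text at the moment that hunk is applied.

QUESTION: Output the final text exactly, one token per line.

Hunk 1: at line 2 remove [sfgv,fgd,opi] add [rqcb,qeeks] -> 12 lines: wdn fujas rqcb qeeks esy cxfm oehc dbcb waur ciplk torme afubj
Hunk 2: at line 8 remove [waur,ciplk] add [aynp,oefsn,lrtnp] -> 13 lines: wdn fujas rqcb qeeks esy cxfm oehc dbcb aynp oefsn lrtnp torme afubj
Hunk 3: at line 4 remove [esy] add [jtf,rkyt] -> 14 lines: wdn fujas rqcb qeeks jtf rkyt cxfm oehc dbcb aynp oefsn lrtnp torme afubj

Answer: wdn
fujas
rqcb
qeeks
jtf
rkyt
cxfm
oehc
dbcb
aynp
oefsn
lrtnp
torme
afubj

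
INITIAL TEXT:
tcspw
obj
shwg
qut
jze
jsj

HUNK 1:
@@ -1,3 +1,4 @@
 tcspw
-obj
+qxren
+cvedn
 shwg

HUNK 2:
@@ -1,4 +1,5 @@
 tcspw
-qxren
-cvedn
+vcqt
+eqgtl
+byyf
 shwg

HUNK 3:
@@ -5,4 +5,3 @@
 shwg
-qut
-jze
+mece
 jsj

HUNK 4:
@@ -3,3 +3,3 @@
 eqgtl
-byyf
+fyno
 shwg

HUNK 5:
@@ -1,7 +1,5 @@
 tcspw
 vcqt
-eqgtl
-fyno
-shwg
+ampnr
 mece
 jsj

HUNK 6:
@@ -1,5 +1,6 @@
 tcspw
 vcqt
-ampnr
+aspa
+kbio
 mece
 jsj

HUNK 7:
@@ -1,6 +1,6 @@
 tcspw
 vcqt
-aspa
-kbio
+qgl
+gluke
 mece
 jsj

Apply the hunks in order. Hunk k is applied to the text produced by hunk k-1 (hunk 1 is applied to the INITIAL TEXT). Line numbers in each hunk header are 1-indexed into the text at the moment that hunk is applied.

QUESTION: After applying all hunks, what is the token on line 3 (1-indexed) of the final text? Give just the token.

Answer: qgl

Derivation:
Hunk 1: at line 1 remove [obj] add [qxren,cvedn] -> 7 lines: tcspw qxren cvedn shwg qut jze jsj
Hunk 2: at line 1 remove [qxren,cvedn] add [vcqt,eqgtl,byyf] -> 8 lines: tcspw vcqt eqgtl byyf shwg qut jze jsj
Hunk 3: at line 5 remove [qut,jze] add [mece] -> 7 lines: tcspw vcqt eqgtl byyf shwg mece jsj
Hunk 4: at line 3 remove [byyf] add [fyno] -> 7 lines: tcspw vcqt eqgtl fyno shwg mece jsj
Hunk 5: at line 1 remove [eqgtl,fyno,shwg] add [ampnr] -> 5 lines: tcspw vcqt ampnr mece jsj
Hunk 6: at line 1 remove [ampnr] add [aspa,kbio] -> 6 lines: tcspw vcqt aspa kbio mece jsj
Hunk 7: at line 1 remove [aspa,kbio] add [qgl,gluke] -> 6 lines: tcspw vcqt qgl gluke mece jsj
Final line 3: qgl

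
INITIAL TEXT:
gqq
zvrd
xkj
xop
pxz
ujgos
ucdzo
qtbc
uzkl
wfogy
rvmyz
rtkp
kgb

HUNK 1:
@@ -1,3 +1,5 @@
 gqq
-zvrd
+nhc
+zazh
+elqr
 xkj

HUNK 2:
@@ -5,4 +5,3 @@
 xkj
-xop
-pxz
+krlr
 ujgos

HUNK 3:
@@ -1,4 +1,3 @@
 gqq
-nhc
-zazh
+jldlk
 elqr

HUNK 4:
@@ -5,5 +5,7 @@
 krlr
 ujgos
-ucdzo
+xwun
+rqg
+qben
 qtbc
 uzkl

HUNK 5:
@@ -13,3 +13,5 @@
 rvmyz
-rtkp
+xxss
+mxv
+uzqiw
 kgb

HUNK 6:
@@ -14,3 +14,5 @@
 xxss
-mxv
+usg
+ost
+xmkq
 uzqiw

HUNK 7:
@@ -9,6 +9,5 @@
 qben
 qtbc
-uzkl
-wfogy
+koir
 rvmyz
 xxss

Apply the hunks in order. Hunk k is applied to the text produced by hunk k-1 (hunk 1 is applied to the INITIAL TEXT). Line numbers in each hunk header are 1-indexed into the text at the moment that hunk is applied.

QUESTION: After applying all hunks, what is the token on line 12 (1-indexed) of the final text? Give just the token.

Hunk 1: at line 1 remove [zvrd] add [nhc,zazh,elqr] -> 15 lines: gqq nhc zazh elqr xkj xop pxz ujgos ucdzo qtbc uzkl wfogy rvmyz rtkp kgb
Hunk 2: at line 5 remove [xop,pxz] add [krlr] -> 14 lines: gqq nhc zazh elqr xkj krlr ujgos ucdzo qtbc uzkl wfogy rvmyz rtkp kgb
Hunk 3: at line 1 remove [nhc,zazh] add [jldlk] -> 13 lines: gqq jldlk elqr xkj krlr ujgos ucdzo qtbc uzkl wfogy rvmyz rtkp kgb
Hunk 4: at line 5 remove [ucdzo] add [xwun,rqg,qben] -> 15 lines: gqq jldlk elqr xkj krlr ujgos xwun rqg qben qtbc uzkl wfogy rvmyz rtkp kgb
Hunk 5: at line 13 remove [rtkp] add [xxss,mxv,uzqiw] -> 17 lines: gqq jldlk elqr xkj krlr ujgos xwun rqg qben qtbc uzkl wfogy rvmyz xxss mxv uzqiw kgb
Hunk 6: at line 14 remove [mxv] add [usg,ost,xmkq] -> 19 lines: gqq jldlk elqr xkj krlr ujgos xwun rqg qben qtbc uzkl wfogy rvmyz xxss usg ost xmkq uzqiw kgb
Hunk 7: at line 9 remove [uzkl,wfogy] add [koir] -> 18 lines: gqq jldlk elqr xkj krlr ujgos xwun rqg qben qtbc koir rvmyz xxss usg ost xmkq uzqiw kgb
Final line 12: rvmyz

Answer: rvmyz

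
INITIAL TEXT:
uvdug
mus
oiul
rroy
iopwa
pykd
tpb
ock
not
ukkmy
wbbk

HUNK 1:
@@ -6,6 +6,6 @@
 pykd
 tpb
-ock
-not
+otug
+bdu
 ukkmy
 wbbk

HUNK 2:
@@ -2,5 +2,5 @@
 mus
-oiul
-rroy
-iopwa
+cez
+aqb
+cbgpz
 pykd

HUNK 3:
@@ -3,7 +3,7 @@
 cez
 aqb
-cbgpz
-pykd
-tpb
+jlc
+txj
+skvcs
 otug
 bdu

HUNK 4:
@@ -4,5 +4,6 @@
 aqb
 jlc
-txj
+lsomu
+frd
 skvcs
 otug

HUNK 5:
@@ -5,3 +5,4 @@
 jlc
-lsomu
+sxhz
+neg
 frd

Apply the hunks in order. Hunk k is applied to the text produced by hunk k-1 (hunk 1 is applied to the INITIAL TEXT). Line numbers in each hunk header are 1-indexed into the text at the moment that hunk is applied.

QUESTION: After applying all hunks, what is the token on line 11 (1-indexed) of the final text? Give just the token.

Hunk 1: at line 6 remove [ock,not] add [otug,bdu] -> 11 lines: uvdug mus oiul rroy iopwa pykd tpb otug bdu ukkmy wbbk
Hunk 2: at line 2 remove [oiul,rroy,iopwa] add [cez,aqb,cbgpz] -> 11 lines: uvdug mus cez aqb cbgpz pykd tpb otug bdu ukkmy wbbk
Hunk 3: at line 3 remove [cbgpz,pykd,tpb] add [jlc,txj,skvcs] -> 11 lines: uvdug mus cez aqb jlc txj skvcs otug bdu ukkmy wbbk
Hunk 4: at line 4 remove [txj] add [lsomu,frd] -> 12 lines: uvdug mus cez aqb jlc lsomu frd skvcs otug bdu ukkmy wbbk
Hunk 5: at line 5 remove [lsomu] add [sxhz,neg] -> 13 lines: uvdug mus cez aqb jlc sxhz neg frd skvcs otug bdu ukkmy wbbk
Final line 11: bdu

Answer: bdu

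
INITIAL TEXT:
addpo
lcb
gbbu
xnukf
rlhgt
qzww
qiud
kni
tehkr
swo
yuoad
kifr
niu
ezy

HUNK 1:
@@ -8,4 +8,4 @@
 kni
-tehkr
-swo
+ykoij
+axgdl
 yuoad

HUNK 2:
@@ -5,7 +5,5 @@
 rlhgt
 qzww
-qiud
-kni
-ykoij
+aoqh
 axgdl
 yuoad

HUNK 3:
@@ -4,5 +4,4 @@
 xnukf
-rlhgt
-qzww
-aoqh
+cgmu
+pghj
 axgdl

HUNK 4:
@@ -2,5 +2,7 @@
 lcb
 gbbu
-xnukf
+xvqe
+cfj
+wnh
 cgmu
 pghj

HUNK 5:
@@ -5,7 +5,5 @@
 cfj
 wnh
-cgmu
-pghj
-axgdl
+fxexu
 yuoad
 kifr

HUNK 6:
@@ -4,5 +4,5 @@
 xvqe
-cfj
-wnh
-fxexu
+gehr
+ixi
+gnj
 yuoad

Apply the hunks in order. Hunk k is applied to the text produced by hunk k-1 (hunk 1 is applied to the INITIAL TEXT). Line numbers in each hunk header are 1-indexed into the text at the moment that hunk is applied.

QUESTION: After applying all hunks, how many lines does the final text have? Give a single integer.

Hunk 1: at line 8 remove [tehkr,swo] add [ykoij,axgdl] -> 14 lines: addpo lcb gbbu xnukf rlhgt qzww qiud kni ykoij axgdl yuoad kifr niu ezy
Hunk 2: at line 5 remove [qiud,kni,ykoij] add [aoqh] -> 12 lines: addpo lcb gbbu xnukf rlhgt qzww aoqh axgdl yuoad kifr niu ezy
Hunk 3: at line 4 remove [rlhgt,qzww,aoqh] add [cgmu,pghj] -> 11 lines: addpo lcb gbbu xnukf cgmu pghj axgdl yuoad kifr niu ezy
Hunk 4: at line 2 remove [xnukf] add [xvqe,cfj,wnh] -> 13 lines: addpo lcb gbbu xvqe cfj wnh cgmu pghj axgdl yuoad kifr niu ezy
Hunk 5: at line 5 remove [cgmu,pghj,axgdl] add [fxexu] -> 11 lines: addpo lcb gbbu xvqe cfj wnh fxexu yuoad kifr niu ezy
Hunk 6: at line 4 remove [cfj,wnh,fxexu] add [gehr,ixi,gnj] -> 11 lines: addpo lcb gbbu xvqe gehr ixi gnj yuoad kifr niu ezy
Final line count: 11

Answer: 11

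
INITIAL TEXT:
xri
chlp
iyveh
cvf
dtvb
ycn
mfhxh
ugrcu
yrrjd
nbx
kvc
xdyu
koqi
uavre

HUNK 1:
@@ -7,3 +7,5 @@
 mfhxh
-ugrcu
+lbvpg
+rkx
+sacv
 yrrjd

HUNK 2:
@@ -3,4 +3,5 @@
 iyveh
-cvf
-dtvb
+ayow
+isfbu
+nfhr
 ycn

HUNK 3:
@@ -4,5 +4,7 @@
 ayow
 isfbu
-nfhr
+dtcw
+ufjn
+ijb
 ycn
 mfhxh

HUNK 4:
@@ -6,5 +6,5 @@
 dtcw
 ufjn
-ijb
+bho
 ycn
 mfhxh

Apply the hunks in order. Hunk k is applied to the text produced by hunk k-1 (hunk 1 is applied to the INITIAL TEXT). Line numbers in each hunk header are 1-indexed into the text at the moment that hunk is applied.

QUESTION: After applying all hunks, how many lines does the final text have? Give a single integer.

Hunk 1: at line 7 remove [ugrcu] add [lbvpg,rkx,sacv] -> 16 lines: xri chlp iyveh cvf dtvb ycn mfhxh lbvpg rkx sacv yrrjd nbx kvc xdyu koqi uavre
Hunk 2: at line 3 remove [cvf,dtvb] add [ayow,isfbu,nfhr] -> 17 lines: xri chlp iyveh ayow isfbu nfhr ycn mfhxh lbvpg rkx sacv yrrjd nbx kvc xdyu koqi uavre
Hunk 3: at line 4 remove [nfhr] add [dtcw,ufjn,ijb] -> 19 lines: xri chlp iyveh ayow isfbu dtcw ufjn ijb ycn mfhxh lbvpg rkx sacv yrrjd nbx kvc xdyu koqi uavre
Hunk 4: at line 6 remove [ijb] add [bho] -> 19 lines: xri chlp iyveh ayow isfbu dtcw ufjn bho ycn mfhxh lbvpg rkx sacv yrrjd nbx kvc xdyu koqi uavre
Final line count: 19

Answer: 19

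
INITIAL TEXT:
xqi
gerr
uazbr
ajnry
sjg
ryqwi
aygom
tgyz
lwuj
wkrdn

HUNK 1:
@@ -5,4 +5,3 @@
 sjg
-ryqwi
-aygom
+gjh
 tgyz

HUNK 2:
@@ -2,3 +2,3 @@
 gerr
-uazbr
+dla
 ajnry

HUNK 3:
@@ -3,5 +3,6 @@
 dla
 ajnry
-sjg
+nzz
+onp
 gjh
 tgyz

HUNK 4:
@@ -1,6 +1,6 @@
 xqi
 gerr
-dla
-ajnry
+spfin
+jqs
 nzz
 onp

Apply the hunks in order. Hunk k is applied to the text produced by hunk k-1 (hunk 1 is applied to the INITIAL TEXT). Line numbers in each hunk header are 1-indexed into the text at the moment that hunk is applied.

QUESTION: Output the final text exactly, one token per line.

Answer: xqi
gerr
spfin
jqs
nzz
onp
gjh
tgyz
lwuj
wkrdn

Derivation:
Hunk 1: at line 5 remove [ryqwi,aygom] add [gjh] -> 9 lines: xqi gerr uazbr ajnry sjg gjh tgyz lwuj wkrdn
Hunk 2: at line 2 remove [uazbr] add [dla] -> 9 lines: xqi gerr dla ajnry sjg gjh tgyz lwuj wkrdn
Hunk 3: at line 3 remove [sjg] add [nzz,onp] -> 10 lines: xqi gerr dla ajnry nzz onp gjh tgyz lwuj wkrdn
Hunk 4: at line 1 remove [dla,ajnry] add [spfin,jqs] -> 10 lines: xqi gerr spfin jqs nzz onp gjh tgyz lwuj wkrdn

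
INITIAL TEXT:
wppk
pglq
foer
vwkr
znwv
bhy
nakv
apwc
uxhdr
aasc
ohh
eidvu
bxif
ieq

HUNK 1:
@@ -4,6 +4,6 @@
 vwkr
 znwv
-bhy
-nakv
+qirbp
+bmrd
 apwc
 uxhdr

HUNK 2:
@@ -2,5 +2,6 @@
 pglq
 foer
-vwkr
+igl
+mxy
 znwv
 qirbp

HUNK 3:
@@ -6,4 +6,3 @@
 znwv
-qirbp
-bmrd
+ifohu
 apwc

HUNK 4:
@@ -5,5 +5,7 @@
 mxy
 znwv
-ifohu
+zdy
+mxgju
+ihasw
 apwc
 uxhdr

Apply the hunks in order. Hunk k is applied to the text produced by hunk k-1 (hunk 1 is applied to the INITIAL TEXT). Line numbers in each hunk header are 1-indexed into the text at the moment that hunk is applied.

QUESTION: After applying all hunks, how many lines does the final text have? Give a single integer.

Hunk 1: at line 4 remove [bhy,nakv] add [qirbp,bmrd] -> 14 lines: wppk pglq foer vwkr znwv qirbp bmrd apwc uxhdr aasc ohh eidvu bxif ieq
Hunk 2: at line 2 remove [vwkr] add [igl,mxy] -> 15 lines: wppk pglq foer igl mxy znwv qirbp bmrd apwc uxhdr aasc ohh eidvu bxif ieq
Hunk 3: at line 6 remove [qirbp,bmrd] add [ifohu] -> 14 lines: wppk pglq foer igl mxy znwv ifohu apwc uxhdr aasc ohh eidvu bxif ieq
Hunk 4: at line 5 remove [ifohu] add [zdy,mxgju,ihasw] -> 16 lines: wppk pglq foer igl mxy znwv zdy mxgju ihasw apwc uxhdr aasc ohh eidvu bxif ieq
Final line count: 16

Answer: 16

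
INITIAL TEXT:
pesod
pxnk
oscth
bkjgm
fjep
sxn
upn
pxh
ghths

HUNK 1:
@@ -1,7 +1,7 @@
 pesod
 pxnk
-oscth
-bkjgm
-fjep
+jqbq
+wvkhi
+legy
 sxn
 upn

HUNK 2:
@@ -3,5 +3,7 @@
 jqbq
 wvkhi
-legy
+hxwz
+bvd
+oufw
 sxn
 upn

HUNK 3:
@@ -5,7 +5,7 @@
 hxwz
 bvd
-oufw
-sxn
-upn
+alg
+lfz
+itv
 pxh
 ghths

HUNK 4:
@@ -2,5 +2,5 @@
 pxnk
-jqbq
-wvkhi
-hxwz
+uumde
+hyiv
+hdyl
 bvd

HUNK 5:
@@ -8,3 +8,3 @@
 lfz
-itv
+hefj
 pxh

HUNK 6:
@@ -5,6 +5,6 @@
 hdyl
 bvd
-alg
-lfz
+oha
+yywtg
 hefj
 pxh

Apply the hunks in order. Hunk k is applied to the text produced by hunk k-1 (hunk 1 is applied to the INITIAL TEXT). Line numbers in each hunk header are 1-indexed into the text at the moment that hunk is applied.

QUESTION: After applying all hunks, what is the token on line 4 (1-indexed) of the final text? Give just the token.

Answer: hyiv

Derivation:
Hunk 1: at line 1 remove [oscth,bkjgm,fjep] add [jqbq,wvkhi,legy] -> 9 lines: pesod pxnk jqbq wvkhi legy sxn upn pxh ghths
Hunk 2: at line 3 remove [legy] add [hxwz,bvd,oufw] -> 11 lines: pesod pxnk jqbq wvkhi hxwz bvd oufw sxn upn pxh ghths
Hunk 3: at line 5 remove [oufw,sxn,upn] add [alg,lfz,itv] -> 11 lines: pesod pxnk jqbq wvkhi hxwz bvd alg lfz itv pxh ghths
Hunk 4: at line 2 remove [jqbq,wvkhi,hxwz] add [uumde,hyiv,hdyl] -> 11 lines: pesod pxnk uumde hyiv hdyl bvd alg lfz itv pxh ghths
Hunk 5: at line 8 remove [itv] add [hefj] -> 11 lines: pesod pxnk uumde hyiv hdyl bvd alg lfz hefj pxh ghths
Hunk 6: at line 5 remove [alg,lfz] add [oha,yywtg] -> 11 lines: pesod pxnk uumde hyiv hdyl bvd oha yywtg hefj pxh ghths
Final line 4: hyiv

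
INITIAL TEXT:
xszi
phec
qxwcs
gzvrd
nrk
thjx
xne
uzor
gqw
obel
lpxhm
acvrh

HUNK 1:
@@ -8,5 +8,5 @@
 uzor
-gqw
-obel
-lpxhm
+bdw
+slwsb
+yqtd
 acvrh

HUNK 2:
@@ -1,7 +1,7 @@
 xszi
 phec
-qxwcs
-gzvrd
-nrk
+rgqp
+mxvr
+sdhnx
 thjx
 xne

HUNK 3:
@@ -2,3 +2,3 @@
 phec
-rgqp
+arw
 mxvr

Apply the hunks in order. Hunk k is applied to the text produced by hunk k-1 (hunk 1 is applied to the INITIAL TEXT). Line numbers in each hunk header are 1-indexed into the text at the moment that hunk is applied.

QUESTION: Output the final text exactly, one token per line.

Hunk 1: at line 8 remove [gqw,obel,lpxhm] add [bdw,slwsb,yqtd] -> 12 lines: xszi phec qxwcs gzvrd nrk thjx xne uzor bdw slwsb yqtd acvrh
Hunk 2: at line 1 remove [qxwcs,gzvrd,nrk] add [rgqp,mxvr,sdhnx] -> 12 lines: xszi phec rgqp mxvr sdhnx thjx xne uzor bdw slwsb yqtd acvrh
Hunk 3: at line 2 remove [rgqp] add [arw] -> 12 lines: xszi phec arw mxvr sdhnx thjx xne uzor bdw slwsb yqtd acvrh

Answer: xszi
phec
arw
mxvr
sdhnx
thjx
xne
uzor
bdw
slwsb
yqtd
acvrh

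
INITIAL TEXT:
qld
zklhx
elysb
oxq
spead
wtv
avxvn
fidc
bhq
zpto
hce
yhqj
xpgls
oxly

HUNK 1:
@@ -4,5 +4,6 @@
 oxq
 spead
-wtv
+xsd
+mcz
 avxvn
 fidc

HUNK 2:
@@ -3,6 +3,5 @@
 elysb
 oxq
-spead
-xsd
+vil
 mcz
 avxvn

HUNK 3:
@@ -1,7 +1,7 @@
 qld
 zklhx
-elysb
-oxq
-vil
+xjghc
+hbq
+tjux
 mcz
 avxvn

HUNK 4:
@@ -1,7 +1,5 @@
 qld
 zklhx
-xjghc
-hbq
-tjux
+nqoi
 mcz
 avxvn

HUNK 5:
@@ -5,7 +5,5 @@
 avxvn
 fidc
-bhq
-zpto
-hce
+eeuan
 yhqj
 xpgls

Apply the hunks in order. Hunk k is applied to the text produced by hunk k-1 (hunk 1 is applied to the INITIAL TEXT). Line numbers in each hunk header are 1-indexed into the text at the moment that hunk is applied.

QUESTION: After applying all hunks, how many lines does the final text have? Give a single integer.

Answer: 10

Derivation:
Hunk 1: at line 4 remove [wtv] add [xsd,mcz] -> 15 lines: qld zklhx elysb oxq spead xsd mcz avxvn fidc bhq zpto hce yhqj xpgls oxly
Hunk 2: at line 3 remove [spead,xsd] add [vil] -> 14 lines: qld zklhx elysb oxq vil mcz avxvn fidc bhq zpto hce yhqj xpgls oxly
Hunk 3: at line 1 remove [elysb,oxq,vil] add [xjghc,hbq,tjux] -> 14 lines: qld zklhx xjghc hbq tjux mcz avxvn fidc bhq zpto hce yhqj xpgls oxly
Hunk 4: at line 1 remove [xjghc,hbq,tjux] add [nqoi] -> 12 lines: qld zklhx nqoi mcz avxvn fidc bhq zpto hce yhqj xpgls oxly
Hunk 5: at line 5 remove [bhq,zpto,hce] add [eeuan] -> 10 lines: qld zklhx nqoi mcz avxvn fidc eeuan yhqj xpgls oxly
Final line count: 10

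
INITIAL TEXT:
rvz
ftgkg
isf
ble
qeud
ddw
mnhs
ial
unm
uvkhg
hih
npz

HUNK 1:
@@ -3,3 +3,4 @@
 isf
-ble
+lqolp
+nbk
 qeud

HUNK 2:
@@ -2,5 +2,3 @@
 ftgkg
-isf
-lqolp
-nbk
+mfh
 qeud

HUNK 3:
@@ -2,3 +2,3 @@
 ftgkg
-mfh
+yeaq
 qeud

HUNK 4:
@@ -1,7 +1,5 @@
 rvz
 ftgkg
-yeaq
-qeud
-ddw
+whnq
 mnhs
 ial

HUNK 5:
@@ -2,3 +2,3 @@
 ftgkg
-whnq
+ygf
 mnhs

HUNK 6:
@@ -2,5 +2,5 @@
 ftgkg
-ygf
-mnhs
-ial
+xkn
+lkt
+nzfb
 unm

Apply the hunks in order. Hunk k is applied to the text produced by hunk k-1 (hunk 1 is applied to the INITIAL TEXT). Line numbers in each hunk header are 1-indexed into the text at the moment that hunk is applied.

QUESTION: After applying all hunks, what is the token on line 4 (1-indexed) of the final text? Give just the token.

Answer: lkt

Derivation:
Hunk 1: at line 3 remove [ble] add [lqolp,nbk] -> 13 lines: rvz ftgkg isf lqolp nbk qeud ddw mnhs ial unm uvkhg hih npz
Hunk 2: at line 2 remove [isf,lqolp,nbk] add [mfh] -> 11 lines: rvz ftgkg mfh qeud ddw mnhs ial unm uvkhg hih npz
Hunk 3: at line 2 remove [mfh] add [yeaq] -> 11 lines: rvz ftgkg yeaq qeud ddw mnhs ial unm uvkhg hih npz
Hunk 4: at line 1 remove [yeaq,qeud,ddw] add [whnq] -> 9 lines: rvz ftgkg whnq mnhs ial unm uvkhg hih npz
Hunk 5: at line 2 remove [whnq] add [ygf] -> 9 lines: rvz ftgkg ygf mnhs ial unm uvkhg hih npz
Hunk 6: at line 2 remove [ygf,mnhs,ial] add [xkn,lkt,nzfb] -> 9 lines: rvz ftgkg xkn lkt nzfb unm uvkhg hih npz
Final line 4: lkt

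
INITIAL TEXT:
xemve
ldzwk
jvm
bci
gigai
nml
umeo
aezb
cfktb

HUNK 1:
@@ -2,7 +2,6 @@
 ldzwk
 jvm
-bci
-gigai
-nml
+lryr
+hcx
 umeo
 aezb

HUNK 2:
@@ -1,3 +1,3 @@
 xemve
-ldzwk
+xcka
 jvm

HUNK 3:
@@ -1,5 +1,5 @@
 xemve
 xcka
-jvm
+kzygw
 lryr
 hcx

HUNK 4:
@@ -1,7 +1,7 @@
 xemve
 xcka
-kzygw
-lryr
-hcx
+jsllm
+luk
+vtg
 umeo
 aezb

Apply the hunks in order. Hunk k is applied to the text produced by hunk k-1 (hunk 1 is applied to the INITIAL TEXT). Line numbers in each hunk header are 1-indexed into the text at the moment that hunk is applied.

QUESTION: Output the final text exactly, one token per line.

Answer: xemve
xcka
jsllm
luk
vtg
umeo
aezb
cfktb

Derivation:
Hunk 1: at line 2 remove [bci,gigai,nml] add [lryr,hcx] -> 8 lines: xemve ldzwk jvm lryr hcx umeo aezb cfktb
Hunk 2: at line 1 remove [ldzwk] add [xcka] -> 8 lines: xemve xcka jvm lryr hcx umeo aezb cfktb
Hunk 3: at line 1 remove [jvm] add [kzygw] -> 8 lines: xemve xcka kzygw lryr hcx umeo aezb cfktb
Hunk 4: at line 1 remove [kzygw,lryr,hcx] add [jsllm,luk,vtg] -> 8 lines: xemve xcka jsllm luk vtg umeo aezb cfktb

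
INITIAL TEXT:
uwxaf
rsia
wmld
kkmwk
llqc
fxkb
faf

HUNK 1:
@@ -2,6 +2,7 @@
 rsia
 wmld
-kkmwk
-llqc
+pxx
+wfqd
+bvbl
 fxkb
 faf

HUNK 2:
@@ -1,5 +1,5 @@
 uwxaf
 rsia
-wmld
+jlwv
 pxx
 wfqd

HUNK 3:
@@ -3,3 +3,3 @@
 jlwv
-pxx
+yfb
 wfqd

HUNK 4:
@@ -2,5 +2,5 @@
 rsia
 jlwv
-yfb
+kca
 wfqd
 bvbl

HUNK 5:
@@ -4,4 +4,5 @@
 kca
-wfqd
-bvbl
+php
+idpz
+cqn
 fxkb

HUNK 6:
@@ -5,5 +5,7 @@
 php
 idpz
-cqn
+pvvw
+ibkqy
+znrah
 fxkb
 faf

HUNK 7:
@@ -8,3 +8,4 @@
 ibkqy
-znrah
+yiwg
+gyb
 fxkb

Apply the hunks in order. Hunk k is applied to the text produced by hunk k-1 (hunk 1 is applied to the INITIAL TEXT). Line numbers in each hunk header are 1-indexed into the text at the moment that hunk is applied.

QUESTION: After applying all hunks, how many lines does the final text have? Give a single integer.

Hunk 1: at line 2 remove [kkmwk,llqc] add [pxx,wfqd,bvbl] -> 8 lines: uwxaf rsia wmld pxx wfqd bvbl fxkb faf
Hunk 2: at line 1 remove [wmld] add [jlwv] -> 8 lines: uwxaf rsia jlwv pxx wfqd bvbl fxkb faf
Hunk 3: at line 3 remove [pxx] add [yfb] -> 8 lines: uwxaf rsia jlwv yfb wfqd bvbl fxkb faf
Hunk 4: at line 2 remove [yfb] add [kca] -> 8 lines: uwxaf rsia jlwv kca wfqd bvbl fxkb faf
Hunk 5: at line 4 remove [wfqd,bvbl] add [php,idpz,cqn] -> 9 lines: uwxaf rsia jlwv kca php idpz cqn fxkb faf
Hunk 6: at line 5 remove [cqn] add [pvvw,ibkqy,znrah] -> 11 lines: uwxaf rsia jlwv kca php idpz pvvw ibkqy znrah fxkb faf
Hunk 7: at line 8 remove [znrah] add [yiwg,gyb] -> 12 lines: uwxaf rsia jlwv kca php idpz pvvw ibkqy yiwg gyb fxkb faf
Final line count: 12

Answer: 12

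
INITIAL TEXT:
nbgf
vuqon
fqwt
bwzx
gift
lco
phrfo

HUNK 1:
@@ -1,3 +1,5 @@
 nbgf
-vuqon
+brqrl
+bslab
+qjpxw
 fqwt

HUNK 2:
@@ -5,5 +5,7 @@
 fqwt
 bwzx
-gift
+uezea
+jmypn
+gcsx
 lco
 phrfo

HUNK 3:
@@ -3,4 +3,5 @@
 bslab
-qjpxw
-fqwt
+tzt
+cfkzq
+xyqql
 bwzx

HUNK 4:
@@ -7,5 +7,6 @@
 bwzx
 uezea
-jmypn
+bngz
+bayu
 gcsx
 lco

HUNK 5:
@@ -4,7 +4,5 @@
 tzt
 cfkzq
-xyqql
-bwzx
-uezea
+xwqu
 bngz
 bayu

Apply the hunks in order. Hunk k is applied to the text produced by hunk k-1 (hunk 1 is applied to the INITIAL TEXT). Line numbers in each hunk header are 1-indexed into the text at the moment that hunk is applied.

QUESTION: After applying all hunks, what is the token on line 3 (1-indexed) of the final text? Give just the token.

Hunk 1: at line 1 remove [vuqon] add [brqrl,bslab,qjpxw] -> 9 lines: nbgf brqrl bslab qjpxw fqwt bwzx gift lco phrfo
Hunk 2: at line 5 remove [gift] add [uezea,jmypn,gcsx] -> 11 lines: nbgf brqrl bslab qjpxw fqwt bwzx uezea jmypn gcsx lco phrfo
Hunk 3: at line 3 remove [qjpxw,fqwt] add [tzt,cfkzq,xyqql] -> 12 lines: nbgf brqrl bslab tzt cfkzq xyqql bwzx uezea jmypn gcsx lco phrfo
Hunk 4: at line 7 remove [jmypn] add [bngz,bayu] -> 13 lines: nbgf brqrl bslab tzt cfkzq xyqql bwzx uezea bngz bayu gcsx lco phrfo
Hunk 5: at line 4 remove [xyqql,bwzx,uezea] add [xwqu] -> 11 lines: nbgf brqrl bslab tzt cfkzq xwqu bngz bayu gcsx lco phrfo
Final line 3: bslab

Answer: bslab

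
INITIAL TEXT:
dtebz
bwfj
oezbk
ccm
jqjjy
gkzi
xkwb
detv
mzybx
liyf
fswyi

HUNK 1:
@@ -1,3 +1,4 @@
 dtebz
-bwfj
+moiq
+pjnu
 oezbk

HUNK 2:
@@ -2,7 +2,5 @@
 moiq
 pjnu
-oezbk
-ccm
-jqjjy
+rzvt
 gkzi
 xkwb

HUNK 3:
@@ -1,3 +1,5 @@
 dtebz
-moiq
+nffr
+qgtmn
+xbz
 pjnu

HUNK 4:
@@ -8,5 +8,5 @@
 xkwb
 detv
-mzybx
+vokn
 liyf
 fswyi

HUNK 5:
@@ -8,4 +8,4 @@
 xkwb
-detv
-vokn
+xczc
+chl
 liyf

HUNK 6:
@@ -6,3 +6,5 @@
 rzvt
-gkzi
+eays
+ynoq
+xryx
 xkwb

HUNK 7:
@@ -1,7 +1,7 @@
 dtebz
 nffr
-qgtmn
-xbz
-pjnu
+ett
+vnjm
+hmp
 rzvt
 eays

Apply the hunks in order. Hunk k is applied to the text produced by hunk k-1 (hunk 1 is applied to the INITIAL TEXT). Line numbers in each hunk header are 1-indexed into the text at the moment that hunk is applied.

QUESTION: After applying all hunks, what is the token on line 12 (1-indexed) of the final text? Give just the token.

Answer: chl

Derivation:
Hunk 1: at line 1 remove [bwfj] add [moiq,pjnu] -> 12 lines: dtebz moiq pjnu oezbk ccm jqjjy gkzi xkwb detv mzybx liyf fswyi
Hunk 2: at line 2 remove [oezbk,ccm,jqjjy] add [rzvt] -> 10 lines: dtebz moiq pjnu rzvt gkzi xkwb detv mzybx liyf fswyi
Hunk 3: at line 1 remove [moiq] add [nffr,qgtmn,xbz] -> 12 lines: dtebz nffr qgtmn xbz pjnu rzvt gkzi xkwb detv mzybx liyf fswyi
Hunk 4: at line 8 remove [mzybx] add [vokn] -> 12 lines: dtebz nffr qgtmn xbz pjnu rzvt gkzi xkwb detv vokn liyf fswyi
Hunk 5: at line 8 remove [detv,vokn] add [xczc,chl] -> 12 lines: dtebz nffr qgtmn xbz pjnu rzvt gkzi xkwb xczc chl liyf fswyi
Hunk 6: at line 6 remove [gkzi] add [eays,ynoq,xryx] -> 14 lines: dtebz nffr qgtmn xbz pjnu rzvt eays ynoq xryx xkwb xczc chl liyf fswyi
Hunk 7: at line 1 remove [qgtmn,xbz,pjnu] add [ett,vnjm,hmp] -> 14 lines: dtebz nffr ett vnjm hmp rzvt eays ynoq xryx xkwb xczc chl liyf fswyi
Final line 12: chl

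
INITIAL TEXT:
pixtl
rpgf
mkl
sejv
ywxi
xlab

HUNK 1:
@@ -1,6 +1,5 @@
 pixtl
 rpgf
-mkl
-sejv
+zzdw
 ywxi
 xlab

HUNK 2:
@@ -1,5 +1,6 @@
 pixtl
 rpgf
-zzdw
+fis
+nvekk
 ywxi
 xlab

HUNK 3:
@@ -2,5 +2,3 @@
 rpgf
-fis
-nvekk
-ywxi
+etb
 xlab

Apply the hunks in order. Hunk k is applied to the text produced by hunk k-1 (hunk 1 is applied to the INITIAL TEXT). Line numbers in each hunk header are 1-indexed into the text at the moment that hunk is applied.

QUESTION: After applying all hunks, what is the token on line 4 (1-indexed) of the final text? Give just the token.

Hunk 1: at line 1 remove [mkl,sejv] add [zzdw] -> 5 lines: pixtl rpgf zzdw ywxi xlab
Hunk 2: at line 1 remove [zzdw] add [fis,nvekk] -> 6 lines: pixtl rpgf fis nvekk ywxi xlab
Hunk 3: at line 2 remove [fis,nvekk,ywxi] add [etb] -> 4 lines: pixtl rpgf etb xlab
Final line 4: xlab

Answer: xlab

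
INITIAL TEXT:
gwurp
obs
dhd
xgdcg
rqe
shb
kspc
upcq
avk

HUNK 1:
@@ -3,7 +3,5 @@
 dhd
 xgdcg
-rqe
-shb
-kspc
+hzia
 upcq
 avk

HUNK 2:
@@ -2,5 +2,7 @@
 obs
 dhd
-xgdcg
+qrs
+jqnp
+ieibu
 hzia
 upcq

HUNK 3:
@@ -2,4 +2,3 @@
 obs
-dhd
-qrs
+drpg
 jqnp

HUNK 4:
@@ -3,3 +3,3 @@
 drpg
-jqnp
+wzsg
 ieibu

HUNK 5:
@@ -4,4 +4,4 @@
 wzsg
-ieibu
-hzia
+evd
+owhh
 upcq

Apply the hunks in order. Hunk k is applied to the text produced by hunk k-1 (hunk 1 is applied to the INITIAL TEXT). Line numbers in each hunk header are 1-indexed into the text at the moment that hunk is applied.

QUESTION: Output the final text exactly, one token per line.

Answer: gwurp
obs
drpg
wzsg
evd
owhh
upcq
avk

Derivation:
Hunk 1: at line 3 remove [rqe,shb,kspc] add [hzia] -> 7 lines: gwurp obs dhd xgdcg hzia upcq avk
Hunk 2: at line 2 remove [xgdcg] add [qrs,jqnp,ieibu] -> 9 lines: gwurp obs dhd qrs jqnp ieibu hzia upcq avk
Hunk 3: at line 2 remove [dhd,qrs] add [drpg] -> 8 lines: gwurp obs drpg jqnp ieibu hzia upcq avk
Hunk 4: at line 3 remove [jqnp] add [wzsg] -> 8 lines: gwurp obs drpg wzsg ieibu hzia upcq avk
Hunk 5: at line 4 remove [ieibu,hzia] add [evd,owhh] -> 8 lines: gwurp obs drpg wzsg evd owhh upcq avk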